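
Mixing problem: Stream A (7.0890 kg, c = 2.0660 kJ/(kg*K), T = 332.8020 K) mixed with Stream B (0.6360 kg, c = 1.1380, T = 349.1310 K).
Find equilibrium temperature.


num = 5126.8660
den = 15.3696
Tf = 333.5709 K

333.5709 K


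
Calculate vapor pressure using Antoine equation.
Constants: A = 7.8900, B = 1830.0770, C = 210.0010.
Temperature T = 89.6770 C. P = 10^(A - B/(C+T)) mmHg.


C+T = 299.6780
B/(C+T) = 6.1068
log10(P) = 7.8900 - 6.1068 = 1.7832
P = 10^1.7832 = 60.7000 mmHg

60.7000 mmHg


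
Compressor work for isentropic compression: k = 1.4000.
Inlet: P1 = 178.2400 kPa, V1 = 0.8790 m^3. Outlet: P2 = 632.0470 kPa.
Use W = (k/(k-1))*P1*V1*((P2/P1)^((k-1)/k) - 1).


(k-1)/k = 0.2857
(P2/P1)^exp = 1.4357
W = 3.5000 * 178.2400 * 0.8790 * (1.4357 - 1) = 238.9294 kJ

238.9294 kJ


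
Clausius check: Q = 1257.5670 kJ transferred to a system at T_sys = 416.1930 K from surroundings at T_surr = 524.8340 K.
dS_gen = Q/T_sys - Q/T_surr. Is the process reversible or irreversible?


dS_sys = 1257.5670/416.1930 = 3.0216 kJ/K
dS_surr = -1257.5670/524.8340 = -2.3961 kJ/K
dS_gen = 3.0216 - 2.3961 = 0.6255 kJ/K (irreversible)

dS_gen = 0.6255 kJ/K, irreversible


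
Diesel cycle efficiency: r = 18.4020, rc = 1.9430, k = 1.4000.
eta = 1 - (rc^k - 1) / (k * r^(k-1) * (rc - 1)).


r^(k-1) = 3.2059
rc^k = 2.5343
eta = 0.6375 = 63.7481%

63.7481%


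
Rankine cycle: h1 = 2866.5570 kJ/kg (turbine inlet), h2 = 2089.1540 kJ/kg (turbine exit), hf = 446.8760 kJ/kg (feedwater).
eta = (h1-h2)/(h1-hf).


W = 777.4030 kJ/kg
Q_in = 2419.6810 kJ/kg
eta = 0.3213 = 32.1283%

eta = 32.1283%


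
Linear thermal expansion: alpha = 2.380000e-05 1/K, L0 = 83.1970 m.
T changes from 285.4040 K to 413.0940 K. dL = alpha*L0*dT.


dT = 127.6900 K
dL = 2.380000e-05 * 83.1970 * 127.6900 = 0.252838 m
L_final = 83.449838 m

dL = 0.252838 m


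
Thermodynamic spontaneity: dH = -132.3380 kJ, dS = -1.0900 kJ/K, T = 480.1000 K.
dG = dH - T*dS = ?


T*dS = 480.1000 * -1.0900 = -523.3090 kJ
dG = -132.3380 + 523.3090 = 390.9710 kJ (non-spontaneous)

dG = 390.9710 kJ, non-spontaneous


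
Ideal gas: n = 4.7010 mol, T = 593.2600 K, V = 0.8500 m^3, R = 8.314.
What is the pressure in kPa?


P = nRT/V = 4.7010 * 8.314 * 593.2600 / 0.8500
= 23187.0415 / 0.8500 = 27278.8723 Pa = 27.2789 kPa

27.2789 kPa


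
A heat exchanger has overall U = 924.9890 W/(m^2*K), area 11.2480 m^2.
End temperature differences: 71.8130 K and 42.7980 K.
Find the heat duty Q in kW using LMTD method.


LMTD = 56.0596 K
Q = 924.9890 * 11.2480 * 56.0596 = 583259.5746 W = 583.2596 kW

583.2596 kW


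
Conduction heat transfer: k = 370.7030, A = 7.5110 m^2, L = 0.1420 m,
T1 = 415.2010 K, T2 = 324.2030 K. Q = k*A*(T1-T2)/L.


dT = 90.9980 K
Q = 370.7030 * 7.5110 * 90.9980 / 0.1420 = 1784297.9049 W

1784297.9049 W


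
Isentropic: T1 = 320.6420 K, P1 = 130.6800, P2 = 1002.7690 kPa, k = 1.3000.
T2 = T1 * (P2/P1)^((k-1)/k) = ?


(k-1)/k = 0.2308
(P2/P1)^exp = 1.6004
T2 = 320.6420 * 1.6004 = 513.1558 K

513.1558 K


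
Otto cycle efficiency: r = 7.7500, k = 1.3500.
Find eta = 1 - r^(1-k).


r^(k-1) = 2.0476
eta = 1 - 1/2.0476 = 0.5116 = 51.1635%

51.1635%


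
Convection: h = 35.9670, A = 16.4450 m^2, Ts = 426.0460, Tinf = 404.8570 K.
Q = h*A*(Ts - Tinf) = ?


dT = 21.1890 K
Q = 35.9670 * 16.4450 * 21.1890 = 12532.8128 W

12532.8128 W


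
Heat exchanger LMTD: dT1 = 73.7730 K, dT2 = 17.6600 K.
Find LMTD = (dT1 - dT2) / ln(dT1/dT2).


dT1/dT2 = 4.1774
ln(dT1/dT2) = 1.4297
LMTD = 56.1130 / 1.4297 = 39.2484 K

39.2484 K


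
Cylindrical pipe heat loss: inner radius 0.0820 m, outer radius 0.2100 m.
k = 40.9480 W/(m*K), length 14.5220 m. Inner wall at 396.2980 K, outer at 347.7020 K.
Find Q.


dT = 48.5960 K
ln(ro/ri) = 0.9404
Q = 2*pi*40.9480*14.5220*48.5960 / 0.9404 = 193077.7856 W

193077.7856 W


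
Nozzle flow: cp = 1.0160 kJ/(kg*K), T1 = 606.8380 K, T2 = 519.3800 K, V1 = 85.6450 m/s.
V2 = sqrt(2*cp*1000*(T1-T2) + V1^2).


dT = 87.4580 K
2*cp*1000*dT = 177714.6560
V1^2 = 7335.0660
V2 = sqrt(185049.7220) = 430.1741 m/s

430.1741 m/s


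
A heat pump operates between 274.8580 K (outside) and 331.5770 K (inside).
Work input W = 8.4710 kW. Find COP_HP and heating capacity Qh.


COP = 331.5770 / 56.7190 = 5.8460
Qh = 5.8460 * 8.4710 = 49.5211 kW

COP = 5.8460, Qh = 49.5211 kW


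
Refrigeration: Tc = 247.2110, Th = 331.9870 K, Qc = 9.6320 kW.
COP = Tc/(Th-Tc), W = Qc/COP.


COP = 247.2110 / 84.7760 = 2.9160
W = 9.6320 / 2.9160 = 3.3031 kW

COP = 2.9160, W = 3.3031 kW


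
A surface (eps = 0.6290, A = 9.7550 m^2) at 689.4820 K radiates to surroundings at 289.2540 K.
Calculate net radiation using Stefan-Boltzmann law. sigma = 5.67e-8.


T^4 = 2.2599e+11
Tsurr^4 = 7.0003e+09
Q = 0.6290 * 5.67e-8 * 9.7550 * 2.1899e+11 = 76188.1150 W

76188.1150 W


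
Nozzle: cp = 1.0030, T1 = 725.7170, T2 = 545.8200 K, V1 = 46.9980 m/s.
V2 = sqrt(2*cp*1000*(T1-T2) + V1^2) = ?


dT = 179.8970 K
2*cp*1000*dT = 360873.3820
V1^2 = 2208.8120
V2 = sqrt(363082.1940) = 602.5630 m/s

602.5630 m/s


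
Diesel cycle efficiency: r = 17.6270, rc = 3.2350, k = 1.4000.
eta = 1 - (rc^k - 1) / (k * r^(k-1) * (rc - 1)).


r^(k-1) = 3.1512
rc^k = 5.1740
eta = 0.5767 = 57.6676%

57.6676%


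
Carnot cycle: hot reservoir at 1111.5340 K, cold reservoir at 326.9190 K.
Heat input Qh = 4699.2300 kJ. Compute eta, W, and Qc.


eta = 1 - 326.9190/1111.5340 = 0.7059
W = 0.7059 * 4699.2300 = 3317.1152 kJ
Qc = 4699.2300 - 3317.1152 = 1382.1148 kJ

eta = 70.5885%, W = 3317.1152 kJ, Qc = 1382.1148 kJ


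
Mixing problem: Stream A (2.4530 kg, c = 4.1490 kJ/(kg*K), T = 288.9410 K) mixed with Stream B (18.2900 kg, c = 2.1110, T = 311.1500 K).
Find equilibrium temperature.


num = 14954.2568
den = 48.7877
Tf = 306.5170 K

306.5170 K


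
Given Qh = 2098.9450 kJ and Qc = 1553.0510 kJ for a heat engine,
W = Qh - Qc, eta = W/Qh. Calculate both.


W = 2098.9450 - 1553.0510 = 545.8940 kJ
eta = 545.8940 / 2098.9450 = 0.2601 = 26.0080%

W = 545.8940 kJ, eta = 26.0080%


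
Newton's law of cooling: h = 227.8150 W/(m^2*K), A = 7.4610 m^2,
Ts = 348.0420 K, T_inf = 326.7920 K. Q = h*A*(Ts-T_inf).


dT = 21.2500 K
Q = 227.8150 * 7.4610 * 21.2500 = 36119.2139 W

36119.2139 W


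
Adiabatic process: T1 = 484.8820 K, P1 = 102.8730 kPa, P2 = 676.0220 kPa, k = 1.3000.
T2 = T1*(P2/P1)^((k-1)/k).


(k-1)/k = 0.2308
(P2/P1)^exp = 1.5442
T2 = 484.8820 * 1.5442 = 748.7325 K

748.7325 K


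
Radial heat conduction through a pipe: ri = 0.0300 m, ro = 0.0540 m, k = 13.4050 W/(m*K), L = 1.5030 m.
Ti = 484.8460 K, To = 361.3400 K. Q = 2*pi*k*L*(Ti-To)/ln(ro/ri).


dT = 123.5060 K
ln(ro/ri) = 0.5878
Q = 2*pi*13.4050*1.5030*123.5060 / 0.5878 = 26599.5319 W

26599.5319 W


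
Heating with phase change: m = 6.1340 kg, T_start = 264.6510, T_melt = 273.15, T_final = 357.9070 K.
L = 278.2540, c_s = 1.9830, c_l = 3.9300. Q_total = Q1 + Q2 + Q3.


Q1 (sensible, solid) = 6.1340 * 1.9830 * 8.4990 = 103.3795 kJ
Q2 (latent) = 6.1340 * 278.2540 = 1706.8100 kJ
Q3 (sensible, liquid) = 6.1340 * 3.9300 * 84.7570 = 2043.2048 kJ
Q_total = 3853.3943 kJ

3853.3943 kJ


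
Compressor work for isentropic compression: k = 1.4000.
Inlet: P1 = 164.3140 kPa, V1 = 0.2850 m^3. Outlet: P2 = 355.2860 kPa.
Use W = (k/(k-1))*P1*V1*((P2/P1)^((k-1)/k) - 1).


(k-1)/k = 0.2857
(P2/P1)^exp = 1.2465
W = 3.5000 * 164.3140 * 0.2850 * (1.2465 - 1) = 40.3995 kJ

40.3995 kJ


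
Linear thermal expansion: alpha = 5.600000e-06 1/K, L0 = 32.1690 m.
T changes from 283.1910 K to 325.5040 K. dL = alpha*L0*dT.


dT = 42.3130 K
dL = 5.600000e-06 * 32.1690 * 42.3130 = 0.007623 m
L_final = 32.176623 m

dL = 0.007623 m


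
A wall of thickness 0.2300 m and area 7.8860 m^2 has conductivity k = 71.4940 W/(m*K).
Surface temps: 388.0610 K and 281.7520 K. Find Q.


dT = 106.3090 K
Q = 71.4940 * 7.8860 * 106.3090 / 0.2300 = 260596.4923 W

260596.4923 W


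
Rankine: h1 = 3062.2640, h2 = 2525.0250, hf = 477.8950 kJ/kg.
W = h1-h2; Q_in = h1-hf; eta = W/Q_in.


W = 537.2390 kJ/kg
Q_in = 2584.3690 kJ/kg
eta = 0.2079 = 20.7880%

eta = 20.7880%


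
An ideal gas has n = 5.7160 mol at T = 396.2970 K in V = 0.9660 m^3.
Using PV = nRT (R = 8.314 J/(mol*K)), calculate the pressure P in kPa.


P = nRT/V = 5.7160 * 8.314 * 396.2970 / 0.9660
= 18833.1526 / 0.9660 = 19496.0172 Pa = 19.4960 kPa

19.4960 kPa


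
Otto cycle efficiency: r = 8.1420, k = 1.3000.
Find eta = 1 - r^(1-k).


r^(k-1) = 1.8759
eta = 1 - 1/1.8759 = 0.4669 = 46.6934%

46.6934%


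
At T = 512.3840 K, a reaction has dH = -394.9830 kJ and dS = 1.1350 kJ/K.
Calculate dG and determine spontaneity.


T*dS = 512.3840 * 1.1350 = 581.5558 kJ
dG = -394.9830 - 581.5558 = -976.5388 kJ (spontaneous)

dG = -976.5388 kJ, spontaneous


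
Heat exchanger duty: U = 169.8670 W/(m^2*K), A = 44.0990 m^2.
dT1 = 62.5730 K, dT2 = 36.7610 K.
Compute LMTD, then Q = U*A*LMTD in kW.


LMTD = 48.5282 K
Q = 169.8670 * 44.0990 * 48.5282 = 363523.4108 W = 363.5234 kW

363.5234 kW


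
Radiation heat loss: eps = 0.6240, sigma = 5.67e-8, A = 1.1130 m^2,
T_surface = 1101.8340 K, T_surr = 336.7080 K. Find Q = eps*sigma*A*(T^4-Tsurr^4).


T^4 = 1.4739e+12
Tsurr^4 = 1.2853e+10
Q = 0.6240 * 5.67e-8 * 1.1130 * 1.4610e+12 = 57533.8648 W

57533.8648 W


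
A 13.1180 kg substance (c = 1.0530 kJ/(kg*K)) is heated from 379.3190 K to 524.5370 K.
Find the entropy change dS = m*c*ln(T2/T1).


T2/T1 = 1.3828
ln(T2/T1) = 0.3241
dS = 13.1180 * 1.0530 * 0.3241 = 4.4774 kJ/K

4.4774 kJ/K


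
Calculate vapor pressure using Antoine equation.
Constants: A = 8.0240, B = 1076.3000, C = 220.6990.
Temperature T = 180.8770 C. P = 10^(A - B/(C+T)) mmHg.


C+T = 401.5760
B/(C+T) = 2.6802
log10(P) = 8.0240 - 2.6802 = 5.3438
P = 10^5.3438 = 220703.8702 mmHg

220703.8702 mmHg


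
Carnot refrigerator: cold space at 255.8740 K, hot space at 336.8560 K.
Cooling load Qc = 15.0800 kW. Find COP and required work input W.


COP = 255.8740 / 80.9820 = 3.1596
W = 15.0800 / 3.1596 = 4.7727 kW

COP = 3.1596, W = 4.7727 kW


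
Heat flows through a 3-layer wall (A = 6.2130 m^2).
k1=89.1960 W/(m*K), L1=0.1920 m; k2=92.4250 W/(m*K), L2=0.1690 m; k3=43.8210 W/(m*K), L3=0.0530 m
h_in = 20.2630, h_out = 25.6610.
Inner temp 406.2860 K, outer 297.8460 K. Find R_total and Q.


R_conv_in = 1/(20.2630*6.2130) = 0.0079
R_1 = 0.1920/(89.1960*6.2130) = 0.0003
R_2 = 0.1690/(92.4250*6.2130) = 0.0003
R_3 = 0.0530/(43.8210*6.2130) = 0.0002
R_conv_out = 1/(25.6610*6.2130) = 0.0063
R_total = 0.0151 K/W
Q = 108.4400 / 0.0151 = 7204.8868 W

R_total = 0.0151 K/W, Q = 7204.8868 W


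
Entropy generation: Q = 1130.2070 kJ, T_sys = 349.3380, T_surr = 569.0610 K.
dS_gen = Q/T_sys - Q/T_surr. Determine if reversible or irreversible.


dS_sys = 1130.2070/349.3380 = 3.2353 kJ/K
dS_surr = -1130.2070/569.0610 = -1.9861 kJ/K
dS_gen = 3.2353 - 1.9861 = 1.2492 kJ/K (irreversible)

dS_gen = 1.2492 kJ/K, irreversible


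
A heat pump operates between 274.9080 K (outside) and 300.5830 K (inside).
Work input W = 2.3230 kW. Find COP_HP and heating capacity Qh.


COP = 300.5830 / 25.6750 = 11.7072
Qh = 11.7072 * 2.3230 = 27.1959 kW

COP = 11.7072, Qh = 27.1959 kW


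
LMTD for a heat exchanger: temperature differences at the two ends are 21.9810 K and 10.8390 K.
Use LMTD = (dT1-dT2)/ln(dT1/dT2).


dT1/dT2 = 2.0280
ln(dT1/dT2) = 0.7070
LMTD = 11.1420 / 0.7070 = 15.7589 K

15.7589 K


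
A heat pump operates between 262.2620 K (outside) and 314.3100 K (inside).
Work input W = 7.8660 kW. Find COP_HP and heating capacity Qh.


COP = 314.3100 / 52.0480 = 6.0388
Qh = 6.0388 * 7.8660 = 47.5016 kW

COP = 6.0388, Qh = 47.5016 kW


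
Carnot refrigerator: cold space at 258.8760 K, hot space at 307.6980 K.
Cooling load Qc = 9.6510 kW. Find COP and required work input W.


COP = 258.8760 / 48.8220 = 5.3024
W = 9.6510 / 5.3024 = 1.8201 kW

COP = 5.3024, W = 1.8201 kW


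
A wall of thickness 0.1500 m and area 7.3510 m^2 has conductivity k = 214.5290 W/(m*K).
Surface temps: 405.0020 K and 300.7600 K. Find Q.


dT = 104.2420 K
Q = 214.5290 * 7.3510 * 104.2420 / 0.1500 = 1095932.7551 W

1095932.7551 W


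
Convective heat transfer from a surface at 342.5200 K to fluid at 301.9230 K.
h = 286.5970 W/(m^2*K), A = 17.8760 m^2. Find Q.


dT = 40.5970 K
Q = 286.5970 * 17.8760 * 40.5970 = 207986.8740 W

207986.8740 W


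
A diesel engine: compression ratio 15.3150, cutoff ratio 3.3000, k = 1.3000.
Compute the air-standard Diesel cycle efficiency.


r^(k-1) = 2.2674
rc^k = 4.7214
eta = 0.4511 = 45.1096%

45.1096%


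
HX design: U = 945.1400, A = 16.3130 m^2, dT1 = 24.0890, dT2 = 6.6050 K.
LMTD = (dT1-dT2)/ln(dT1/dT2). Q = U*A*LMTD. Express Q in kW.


LMTD = 13.5123 K
Q = 945.1400 * 16.3130 * 13.5123 = 208334.1877 W = 208.3342 kW

208.3342 kW


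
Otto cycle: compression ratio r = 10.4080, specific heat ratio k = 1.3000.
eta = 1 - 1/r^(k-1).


r^(k-1) = 2.0193
eta = 1 - 1/2.0193 = 0.5048 = 50.4790%

50.4790%


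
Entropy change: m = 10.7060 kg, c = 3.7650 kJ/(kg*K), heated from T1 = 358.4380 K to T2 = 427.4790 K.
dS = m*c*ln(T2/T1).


T2/T1 = 1.1926
ln(T2/T1) = 0.1761
dS = 10.7060 * 3.7650 * 0.1761 = 7.1002 kJ/K

7.1002 kJ/K


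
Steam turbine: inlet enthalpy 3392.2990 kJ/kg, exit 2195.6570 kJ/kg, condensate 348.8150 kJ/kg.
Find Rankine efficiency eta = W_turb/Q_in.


W = 1196.6420 kJ/kg
Q_in = 3043.4840 kJ/kg
eta = 0.3932 = 39.3182%

eta = 39.3182%


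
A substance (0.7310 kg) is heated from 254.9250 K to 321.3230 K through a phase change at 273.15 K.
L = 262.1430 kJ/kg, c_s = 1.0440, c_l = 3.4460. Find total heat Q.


Q1 (sensible, solid) = 0.7310 * 1.0440 * 18.2250 = 13.9087 kJ
Q2 (latent) = 0.7310 * 262.1430 = 191.6265 kJ
Q3 (sensible, liquid) = 0.7310 * 3.4460 * 48.1730 = 121.3490 kJ
Q_total = 326.8842 kJ

326.8842 kJ


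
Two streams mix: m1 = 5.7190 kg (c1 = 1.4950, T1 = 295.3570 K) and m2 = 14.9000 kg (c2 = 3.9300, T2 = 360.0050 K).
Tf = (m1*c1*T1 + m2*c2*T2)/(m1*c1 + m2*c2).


num = 23606.0871
den = 67.1069
Tf = 351.7684 K

351.7684 K


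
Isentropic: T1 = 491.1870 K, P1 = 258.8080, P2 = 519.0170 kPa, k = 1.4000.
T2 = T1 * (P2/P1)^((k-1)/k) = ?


(k-1)/k = 0.2857
(P2/P1)^exp = 1.2200
T2 = 491.1870 * 1.2200 = 599.2263 K

599.2263 K


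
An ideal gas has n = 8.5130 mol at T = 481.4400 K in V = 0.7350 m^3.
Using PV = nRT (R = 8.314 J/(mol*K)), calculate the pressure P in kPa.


P = nRT/V = 8.5130 * 8.314 * 481.4400 / 0.7350
= 34074.9184 / 0.7350 = 46360.4331 Pa = 46.3604 kPa

46.3604 kPa


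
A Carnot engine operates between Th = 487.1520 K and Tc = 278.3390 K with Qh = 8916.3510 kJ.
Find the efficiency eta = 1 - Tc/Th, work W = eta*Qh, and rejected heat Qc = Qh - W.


eta = 1 - 278.3390/487.1520 = 0.4286
W = 0.4286 * 8916.3510 = 3821.9077 kJ
Qc = 8916.3510 - 3821.9077 = 5094.4433 kJ

eta = 42.8640%, W = 3821.9077 kJ, Qc = 5094.4433 kJ


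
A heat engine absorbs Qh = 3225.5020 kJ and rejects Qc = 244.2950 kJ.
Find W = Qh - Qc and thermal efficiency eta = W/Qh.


W = 3225.5020 - 244.2950 = 2981.2070 kJ
eta = 2981.2070 / 3225.5020 = 0.9243 = 92.4261%

W = 2981.2070 kJ, eta = 92.4261%


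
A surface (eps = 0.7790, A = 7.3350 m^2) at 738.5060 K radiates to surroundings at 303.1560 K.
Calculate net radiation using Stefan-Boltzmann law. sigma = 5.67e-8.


T^4 = 2.9745e+11
Tsurr^4 = 8.4463e+09
Q = 0.7790 * 5.67e-8 * 7.3350 * 2.8901e+11 = 93632.4296 W

93632.4296 W


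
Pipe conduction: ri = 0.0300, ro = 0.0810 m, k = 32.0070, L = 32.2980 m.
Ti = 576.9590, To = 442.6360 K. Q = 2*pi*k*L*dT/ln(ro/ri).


dT = 134.3230 K
ln(ro/ri) = 0.9933
Q = 2*pi*32.0070*32.2980*134.3230 / 0.9933 = 878398.3318 W

878398.3318 W


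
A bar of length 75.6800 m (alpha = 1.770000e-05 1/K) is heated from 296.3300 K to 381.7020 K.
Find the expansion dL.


dT = 85.3720 K
dL = 1.770000e-05 * 75.6800 * 85.3720 = 0.114359 m
L_final = 75.794359 m

dL = 0.114359 m


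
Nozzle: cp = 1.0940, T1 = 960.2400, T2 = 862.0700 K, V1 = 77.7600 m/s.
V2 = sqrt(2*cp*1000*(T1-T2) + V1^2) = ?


dT = 98.1700 K
2*cp*1000*dT = 214795.9600
V1^2 = 6046.6176
V2 = sqrt(220842.5776) = 469.9389 m/s

469.9389 m/s


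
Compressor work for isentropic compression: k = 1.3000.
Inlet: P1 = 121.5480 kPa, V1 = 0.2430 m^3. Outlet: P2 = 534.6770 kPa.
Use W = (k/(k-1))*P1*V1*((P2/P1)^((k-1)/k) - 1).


(k-1)/k = 0.2308
(P2/P1)^exp = 1.4076
W = 4.3333 * 121.5480 * 0.2430 * (1.4076 - 1) = 52.1624 kJ

52.1624 kJ


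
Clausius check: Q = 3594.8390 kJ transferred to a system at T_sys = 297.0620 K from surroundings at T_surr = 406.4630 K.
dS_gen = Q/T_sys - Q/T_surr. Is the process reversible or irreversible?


dS_sys = 3594.8390/297.0620 = 12.1013 kJ/K
dS_surr = -3594.8390/406.4630 = -8.8442 kJ/K
dS_gen = 12.1013 - 8.8442 = 3.2571 kJ/K (irreversible)

dS_gen = 3.2571 kJ/K, irreversible


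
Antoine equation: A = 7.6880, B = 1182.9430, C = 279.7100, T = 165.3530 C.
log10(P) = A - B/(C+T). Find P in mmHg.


C+T = 445.0630
B/(C+T) = 2.6579
log10(P) = 7.6880 - 2.6579 = 5.0301
P = 10^5.0301 = 107171.0322 mmHg

107171.0322 mmHg


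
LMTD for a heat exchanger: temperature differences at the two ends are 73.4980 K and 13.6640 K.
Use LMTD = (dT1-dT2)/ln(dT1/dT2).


dT1/dT2 = 5.3790
ln(dT1/dT2) = 1.6825
LMTD = 59.8340 / 1.6825 = 35.5627 K

35.5627 K


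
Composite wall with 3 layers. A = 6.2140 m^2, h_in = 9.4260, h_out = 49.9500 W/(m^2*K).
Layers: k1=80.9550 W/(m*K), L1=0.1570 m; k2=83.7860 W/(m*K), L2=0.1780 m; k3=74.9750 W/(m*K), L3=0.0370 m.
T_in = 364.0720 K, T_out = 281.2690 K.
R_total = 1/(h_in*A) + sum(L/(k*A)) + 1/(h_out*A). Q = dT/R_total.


R_conv_in = 1/(9.4260*6.2140) = 0.0171
R_1 = 0.1570/(80.9550*6.2140) = 0.0003
R_2 = 0.1780/(83.7860*6.2140) = 0.0003
R_3 = 0.0370/(74.9750*6.2140) = 7.9417e-05
R_conv_out = 1/(49.9500*6.2140) = 0.0032
R_total = 0.0210 K/W
Q = 82.8030 / 0.0210 = 3937.7836 W

R_total = 0.0210 K/W, Q = 3937.7836 W


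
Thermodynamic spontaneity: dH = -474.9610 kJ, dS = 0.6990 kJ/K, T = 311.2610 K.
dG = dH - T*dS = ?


T*dS = 311.2610 * 0.6990 = 217.5714 kJ
dG = -474.9610 - 217.5714 = -692.5324 kJ (spontaneous)

dG = -692.5324 kJ, spontaneous


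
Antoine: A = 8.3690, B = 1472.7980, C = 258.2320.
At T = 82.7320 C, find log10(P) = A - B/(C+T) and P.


C+T = 340.9640
B/(C+T) = 4.3195
log10(P) = 8.3690 - 4.3195 = 4.0495
P = 10^4.0495 = 11206.9714 mmHg

11206.9714 mmHg


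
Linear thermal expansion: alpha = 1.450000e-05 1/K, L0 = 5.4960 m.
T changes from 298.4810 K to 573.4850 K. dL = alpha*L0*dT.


dT = 275.0040 K
dL = 1.450000e-05 * 5.4960 * 275.0040 = 0.021916 m
L_final = 5.517916 m

dL = 0.021916 m


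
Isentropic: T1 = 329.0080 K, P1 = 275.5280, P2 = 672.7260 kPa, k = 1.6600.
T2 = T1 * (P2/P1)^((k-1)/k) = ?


(k-1)/k = 0.3976
(P2/P1)^exp = 1.4261
T2 = 329.0080 * 1.4261 = 469.1820 K

469.1820 K


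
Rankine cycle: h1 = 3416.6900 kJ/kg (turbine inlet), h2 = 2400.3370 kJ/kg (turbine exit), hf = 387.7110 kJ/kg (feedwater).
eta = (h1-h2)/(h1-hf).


W = 1016.3530 kJ/kg
Q_in = 3028.9790 kJ/kg
eta = 0.3355 = 33.5543%

eta = 33.5543%


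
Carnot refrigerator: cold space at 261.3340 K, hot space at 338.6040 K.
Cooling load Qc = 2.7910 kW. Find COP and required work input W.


COP = 261.3340 / 77.2700 = 3.3821
W = 2.7910 / 3.3821 = 0.8252 kW

COP = 3.3821, W = 0.8252 kW


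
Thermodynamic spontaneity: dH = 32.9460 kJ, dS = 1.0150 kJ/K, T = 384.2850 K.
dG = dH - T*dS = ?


T*dS = 384.2850 * 1.0150 = 390.0493 kJ
dG = 32.9460 - 390.0493 = -357.1033 kJ (spontaneous)

dG = -357.1033 kJ, spontaneous


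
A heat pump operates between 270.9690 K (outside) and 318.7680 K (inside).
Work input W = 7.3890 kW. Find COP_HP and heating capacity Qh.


COP = 318.7680 / 47.7990 = 6.6689
Qh = 6.6689 * 7.3890 = 49.2767 kW

COP = 6.6689, Qh = 49.2767 kW


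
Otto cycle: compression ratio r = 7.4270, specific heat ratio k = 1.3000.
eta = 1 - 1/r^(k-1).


r^(k-1) = 1.8249
eta = 1 - 1/1.8249 = 0.4520 = 45.2031%

45.2031%


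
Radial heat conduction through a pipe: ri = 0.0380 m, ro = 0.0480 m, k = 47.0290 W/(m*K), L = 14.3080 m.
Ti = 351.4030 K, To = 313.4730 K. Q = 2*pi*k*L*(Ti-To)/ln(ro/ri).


dT = 37.9300 K
ln(ro/ri) = 0.2336
Q = 2*pi*47.0290*14.3080*37.9300 / 0.2336 = 686446.8854 W

686446.8854 W


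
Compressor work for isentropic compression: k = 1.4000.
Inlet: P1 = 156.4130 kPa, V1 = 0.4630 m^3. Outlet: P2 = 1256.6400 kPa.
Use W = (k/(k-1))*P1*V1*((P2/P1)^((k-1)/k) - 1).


(k-1)/k = 0.2857
(P2/P1)^exp = 1.8137
W = 3.5000 * 156.4130 * 0.4630 * (1.8137 - 1) = 206.2339 kJ

206.2339 kJ


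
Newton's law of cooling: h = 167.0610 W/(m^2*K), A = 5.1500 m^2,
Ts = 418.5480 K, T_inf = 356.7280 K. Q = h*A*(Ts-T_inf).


dT = 61.8200 K
Q = 167.0610 * 5.1500 * 61.8200 = 53187.7118 W

53187.7118 W


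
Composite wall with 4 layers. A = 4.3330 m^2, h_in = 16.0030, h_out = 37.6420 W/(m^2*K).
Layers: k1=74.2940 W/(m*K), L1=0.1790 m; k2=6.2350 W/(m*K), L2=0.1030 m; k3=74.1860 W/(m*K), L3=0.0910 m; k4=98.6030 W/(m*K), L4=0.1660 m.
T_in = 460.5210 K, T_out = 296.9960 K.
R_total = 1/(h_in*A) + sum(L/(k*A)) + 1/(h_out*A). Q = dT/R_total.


R_conv_in = 1/(16.0030*4.3330) = 0.0144
R_1 = 0.1790/(74.2940*4.3330) = 0.0006
R_2 = 0.1030/(6.2350*4.3330) = 0.0038
R_3 = 0.0910/(74.1860*4.3330) = 0.0003
R_4 = 0.1660/(98.6030*4.3330) = 0.0004
R_conv_out = 1/(37.6420*4.3330) = 0.0061
R_total = 0.0256 K/W
Q = 163.5250 / 0.0256 = 6389.4975 W

R_total = 0.0256 K/W, Q = 6389.4975 W


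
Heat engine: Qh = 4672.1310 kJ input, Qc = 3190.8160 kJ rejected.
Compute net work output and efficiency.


W = 4672.1310 - 3190.8160 = 1481.3150 kJ
eta = 1481.3150 / 4672.1310 = 0.3171 = 31.7053%

W = 1481.3150 kJ, eta = 31.7053%


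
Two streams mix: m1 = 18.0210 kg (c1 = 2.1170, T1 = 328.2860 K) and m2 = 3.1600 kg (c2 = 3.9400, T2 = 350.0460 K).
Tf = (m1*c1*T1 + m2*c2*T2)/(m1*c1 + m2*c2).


num = 16882.4736
den = 50.6009
Tf = 333.6401 K

333.6401 K


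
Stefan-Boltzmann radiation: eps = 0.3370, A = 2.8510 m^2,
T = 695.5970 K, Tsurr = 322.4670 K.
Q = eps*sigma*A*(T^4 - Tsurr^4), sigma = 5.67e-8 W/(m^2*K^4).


T^4 = 2.3412e+11
Tsurr^4 = 1.0813e+10
Q = 0.3370 * 5.67e-8 * 2.8510 * 2.2330e+11 = 12164.7916 W

12164.7916 W


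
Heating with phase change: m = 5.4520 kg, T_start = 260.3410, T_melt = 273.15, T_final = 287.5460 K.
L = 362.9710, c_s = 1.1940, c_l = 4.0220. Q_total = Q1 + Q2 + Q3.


Q1 (sensible, solid) = 5.4520 * 1.1940 * 12.8090 = 83.3826 kJ
Q2 (latent) = 5.4520 * 362.9710 = 1978.9179 kJ
Q3 (sensible, liquid) = 5.4520 * 4.0220 * 14.3960 = 315.6747 kJ
Q_total = 2377.9752 kJ

2377.9752 kJ


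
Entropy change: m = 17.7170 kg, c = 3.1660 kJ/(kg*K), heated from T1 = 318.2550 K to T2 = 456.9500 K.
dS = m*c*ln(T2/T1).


T2/T1 = 1.4358
ln(T2/T1) = 0.3617
dS = 17.7170 * 3.1660 * 0.3617 = 20.2897 kJ/K

20.2897 kJ/K


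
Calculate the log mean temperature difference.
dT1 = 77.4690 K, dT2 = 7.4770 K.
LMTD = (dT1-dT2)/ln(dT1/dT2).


dT1/dT2 = 10.3610
ln(dT1/dT2) = 2.3380
LMTD = 69.9920 / 2.3380 = 29.9361 K

29.9361 K


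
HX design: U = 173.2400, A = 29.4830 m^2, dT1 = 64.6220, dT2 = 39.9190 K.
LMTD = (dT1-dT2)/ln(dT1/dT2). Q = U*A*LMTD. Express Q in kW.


LMTD = 51.2827 K
Q = 173.2400 * 29.4830 * 51.2827 = 261933.2535 W = 261.9333 kW

261.9333 kW


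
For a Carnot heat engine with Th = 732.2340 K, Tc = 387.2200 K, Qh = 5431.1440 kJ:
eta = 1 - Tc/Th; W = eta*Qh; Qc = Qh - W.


eta = 1 - 387.2200/732.2340 = 0.4712
W = 0.4712 * 5431.1440 = 2559.0463 kJ
Qc = 5431.1440 - 2559.0463 = 2872.0977 kJ

eta = 47.1180%, W = 2559.0463 kJ, Qc = 2872.0977 kJ


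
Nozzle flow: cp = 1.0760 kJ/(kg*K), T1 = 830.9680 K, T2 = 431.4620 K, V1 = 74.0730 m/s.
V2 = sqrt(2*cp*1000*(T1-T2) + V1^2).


dT = 399.5060 K
2*cp*1000*dT = 859736.9120
V1^2 = 5486.8093
V2 = sqrt(865223.7213) = 930.1740 m/s

930.1740 m/s


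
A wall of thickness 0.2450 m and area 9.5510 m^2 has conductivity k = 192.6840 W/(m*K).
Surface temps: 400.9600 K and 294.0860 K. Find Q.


dT = 106.8740 K
Q = 192.6840 * 9.5510 * 106.8740 / 0.2450 = 802787.2721 W

802787.2721 W


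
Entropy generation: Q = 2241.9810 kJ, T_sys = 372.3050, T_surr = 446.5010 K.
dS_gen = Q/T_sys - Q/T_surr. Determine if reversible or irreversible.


dS_sys = 2241.9810/372.3050 = 6.0219 kJ/K
dS_surr = -2241.9810/446.5010 = -5.0212 kJ/K
dS_gen = 6.0219 - 5.0212 = 1.0007 kJ/K (irreversible)

dS_gen = 1.0007 kJ/K, irreversible


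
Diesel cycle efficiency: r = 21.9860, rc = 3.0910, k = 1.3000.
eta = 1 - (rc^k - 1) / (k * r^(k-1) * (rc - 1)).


r^(k-1) = 2.5272
rc^k = 4.3364
eta = 0.5143 = 51.4336%

51.4336%


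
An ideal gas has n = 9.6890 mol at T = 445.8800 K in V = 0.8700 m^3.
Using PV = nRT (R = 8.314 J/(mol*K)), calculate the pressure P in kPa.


P = nRT/V = 9.6890 * 8.314 * 445.8800 / 0.8700
= 35917.5718 / 0.8700 = 41284.5653 Pa = 41.2846 kPa

41.2846 kPa


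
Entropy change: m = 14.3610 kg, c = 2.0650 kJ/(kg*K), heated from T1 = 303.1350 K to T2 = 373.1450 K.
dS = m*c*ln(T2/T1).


T2/T1 = 1.2310
ln(T2/T1) = 0.2078
dS = 14.3610 * 2.0650 * 0.2078 = 6.1621 kJ/K

6.1621 kJ/K


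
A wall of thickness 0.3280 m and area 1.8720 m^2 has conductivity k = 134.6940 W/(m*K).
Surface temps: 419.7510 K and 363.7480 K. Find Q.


dT = 56.0030 K
Q = 134.6940 * 1.8720 * 56.0030 / 0.3280 = 43051.8227 W

43051.8227 W


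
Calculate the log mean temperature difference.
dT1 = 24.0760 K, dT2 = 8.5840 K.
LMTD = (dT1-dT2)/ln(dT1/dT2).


dT1/dT2 = 2.8048
ln(dT1/dT2) = 1.0313
LMTD = 15.4920 / 1.0313 = 15.0216 K

15.0216 K


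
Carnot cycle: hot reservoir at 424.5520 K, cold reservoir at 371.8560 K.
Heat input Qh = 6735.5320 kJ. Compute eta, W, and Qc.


eta = 1 - 371.8560/424.5520 = 0.1241
W = 0.1241 * 6735.5320 = 836.0238 kJ
Qc = 6735.5320 - 836.0238 = 5899.5082 kJ

eta = 12.4121%, W = 836.0238 kJ, Qc = 5899.5082 kJ


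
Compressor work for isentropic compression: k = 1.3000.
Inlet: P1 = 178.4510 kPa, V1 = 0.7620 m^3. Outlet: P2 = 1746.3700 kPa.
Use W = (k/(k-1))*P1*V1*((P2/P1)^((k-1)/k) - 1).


(k-1)/k = 0.2308
(P2/P1)^exp = 1.6928
W = 4.3333 * 178.4510 * 0.7620 * (1.6928 - 1) = 408.2253 kJ

408.2253 kJ


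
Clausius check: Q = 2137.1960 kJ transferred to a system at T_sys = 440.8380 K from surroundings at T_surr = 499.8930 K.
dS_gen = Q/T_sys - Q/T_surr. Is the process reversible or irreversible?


dS_sys = 2137.1960/440.8380 = 4.8480 kJ/K
dS_surr = -2137.1960/499.8930 = -4.2753 kJ/K
dS_gen = 4.8480 - 4.2753 = 0.5727 kJ/K (irreversible)

dS_gen = 0.5727 kJ/K, irreversible


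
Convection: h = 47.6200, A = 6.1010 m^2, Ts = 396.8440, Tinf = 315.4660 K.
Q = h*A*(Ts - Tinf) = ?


dT = 81.3780 K
Q = 47.6200 * 6.1010 * 81.3780 = 23642.7194 W

23642.7194 W


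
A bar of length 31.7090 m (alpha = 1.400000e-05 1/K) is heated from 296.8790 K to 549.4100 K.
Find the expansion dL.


dT = 252.5310 K
dL = 1.400000e-05 * 31.7090 * 252.5310 = 0.112105 m
L_final = 31.821105 m

dL = 0.112105 m


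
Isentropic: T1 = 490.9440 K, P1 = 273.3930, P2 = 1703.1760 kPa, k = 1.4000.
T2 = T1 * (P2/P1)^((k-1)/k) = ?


(k-1)/k = 0.2857
(P2/P1)^exp = 1.6865
T2 = 490.9440 * 1.6865 = 827.9879 K

827.9879 K


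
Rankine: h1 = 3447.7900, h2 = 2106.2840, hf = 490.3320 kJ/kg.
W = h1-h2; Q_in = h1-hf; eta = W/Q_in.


W = 1341.5060 kJ/kg
Q_in = 2957.4580 kJ/kg
eta = 0.4536 = 45.3601%

eta = 45.3601%


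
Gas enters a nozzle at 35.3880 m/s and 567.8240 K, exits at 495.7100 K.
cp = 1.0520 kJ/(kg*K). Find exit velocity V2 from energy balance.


dT = 72.1140 K
2*cp*1000*dT = 151727.8560
V1^2 = 1252.3105
V2 = sqrt(152980.1665) = 391.1268 m/s

391.1268 m/s


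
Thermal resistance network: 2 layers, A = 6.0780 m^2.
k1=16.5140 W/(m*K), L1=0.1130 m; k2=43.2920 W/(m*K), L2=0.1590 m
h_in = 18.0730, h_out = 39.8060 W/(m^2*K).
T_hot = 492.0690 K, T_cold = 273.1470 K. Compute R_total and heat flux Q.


R_conv_in = 1/(18.0730*6.0780) = 0.0091
R_1 = 0.1130/(16.5140*6.0780) = 0.0011
R_2 = 0.1590/(43.2920*6.0780) = 0.0006
R_conv_out = 1/(39.8060*6.0780) = 0.0041
R_total = 0.0150 K/W
Q = 218.9220 / 0.0150 = 14627.1426 W

R_total = 0.0150 K/W, Q = 14627.1426 W


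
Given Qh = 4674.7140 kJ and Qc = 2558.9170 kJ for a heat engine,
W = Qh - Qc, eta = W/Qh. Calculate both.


W = 4674.7140 - 2558.9170 = 2115.7970 kJ
eta = 2115.7970 / 4674.7140 = 0.4526 = 45.2605%

W = 2115.7970 kJ, eta = 45.2605%


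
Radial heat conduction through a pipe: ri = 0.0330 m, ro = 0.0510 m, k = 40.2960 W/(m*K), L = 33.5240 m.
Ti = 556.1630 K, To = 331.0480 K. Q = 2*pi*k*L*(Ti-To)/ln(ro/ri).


dT = 225.1150 K
ln(ro/ri) = 0.4353
Q = 2*pi*40.2960*33.5240*225.1150 / 0.4353 = 4389301.1219 W

4389301.1219 W


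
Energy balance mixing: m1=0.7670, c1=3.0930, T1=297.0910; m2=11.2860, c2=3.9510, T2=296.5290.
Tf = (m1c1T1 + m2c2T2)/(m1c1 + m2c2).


num = 13927.3187
den = 46.9633
Tf = 296.5574 K

296.5574 K


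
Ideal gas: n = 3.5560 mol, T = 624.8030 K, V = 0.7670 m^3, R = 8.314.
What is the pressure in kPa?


P = nRT/V = 3.5560 * 8.314 * 624.8030 / 0.7670
= 18472.0408 / 0.7670 = 24083.4951 Pa = 24.0835 kPa

24.0835 kPa


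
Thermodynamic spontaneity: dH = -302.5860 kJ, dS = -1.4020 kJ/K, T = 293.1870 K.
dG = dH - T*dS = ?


T*dS = 293.1870 * -1.4020 = -411.0482 kJ
dG = -302.5860 + 411.0482 = 108.4622 kJ (non-spontaneous)

dG = 108.4622 kJ, non-spontaneous


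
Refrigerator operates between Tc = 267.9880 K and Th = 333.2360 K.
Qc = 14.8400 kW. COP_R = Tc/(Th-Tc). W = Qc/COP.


COP = 267.9880 / 65.2480 = 4.1072
W = 14.8400 / 4.1072 = 3.6131 kW

COP = 4.1072, W = 3.6131 kW


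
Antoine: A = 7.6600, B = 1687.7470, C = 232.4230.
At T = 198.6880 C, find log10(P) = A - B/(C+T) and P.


C+T = 431.1110
B/(C+T) = 3.9149
log10(P) = 7.6600 - 3.9149 = 3.7451
P = 10^3.7451 = 5560.6035 mmHg

5560.6035 mmHg


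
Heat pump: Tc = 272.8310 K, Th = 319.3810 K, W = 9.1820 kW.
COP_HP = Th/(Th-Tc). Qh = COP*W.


COP = 319.3810 / 46.5500 = 6.8610
Qh = 6.8610 * 9.1820 = 62.9980 kW

COP = 6.8610, Qh = 62.9980 kW


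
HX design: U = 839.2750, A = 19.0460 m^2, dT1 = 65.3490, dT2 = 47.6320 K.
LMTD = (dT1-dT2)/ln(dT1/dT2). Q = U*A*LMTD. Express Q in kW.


LMTD = 56.0244 K
Q = 839.2750 * 19.0460 * 56.0244 = 895540.2553 W = 895.5403 kW

895.5403 kW


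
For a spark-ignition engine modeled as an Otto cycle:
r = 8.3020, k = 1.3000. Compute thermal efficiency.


r^(k-1) = 1.8869
eta = 1 - 1/1.8869 = 0.4700 = 47.0037%

47.0037%


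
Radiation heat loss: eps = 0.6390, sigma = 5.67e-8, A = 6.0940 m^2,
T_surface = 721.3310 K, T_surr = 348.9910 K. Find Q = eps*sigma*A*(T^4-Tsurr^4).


T^4 = 2.7073e+11
Tsurr^4 = 1.4834e+10
Q = 0.6390 * 5.67e-8 * 6.0940 * 2.5590e+11 = 56500.4704 W

56500.4704 W


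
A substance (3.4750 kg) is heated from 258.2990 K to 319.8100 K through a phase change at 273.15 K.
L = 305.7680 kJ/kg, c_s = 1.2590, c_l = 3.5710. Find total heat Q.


Q1 (sensible, solid) = 3.4750 * 1.2590 * 14.8510 = 64.9735 kJ
Q2 (latent) = 3.4750 * 305.7680 = 1062.5438 kJ
Q3 (sensible, liquid) = 3.4750 * 3.5710 * 46.6600 = 579.0144 kJ
Q_total = 1706.5317 kJ

1706.5317 kJ


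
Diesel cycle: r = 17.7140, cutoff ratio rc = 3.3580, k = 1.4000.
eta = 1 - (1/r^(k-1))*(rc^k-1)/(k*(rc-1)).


r^(k-1) = 3.1574
rc^k = 5.4515
eta = 0.5729 = 57.2925%

57.2925%


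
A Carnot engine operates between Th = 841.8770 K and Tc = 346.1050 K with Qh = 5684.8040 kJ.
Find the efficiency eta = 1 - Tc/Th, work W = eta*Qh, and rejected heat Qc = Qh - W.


eta = 1 - 346.1050/841.8770 = 0.5889
W = 0.5889 * 5684.8040 = 3347.7178 kJ
Qc = 5684.8040 - 3347.7178 = 2337.0862 kJ

eta = 58.8889%, W = 3347.7178 kJ, Qc = 2337.0862 kJ


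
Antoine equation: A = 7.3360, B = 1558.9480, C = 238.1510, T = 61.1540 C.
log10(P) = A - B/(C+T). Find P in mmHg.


C+T = 299.3050
B/(C+T) = 5.2086
log10(P) = 7.3360 - 5.2086 = 2.1274
P = 10^2.1274 = 134.1035 mmHg

134.1035 mmHg


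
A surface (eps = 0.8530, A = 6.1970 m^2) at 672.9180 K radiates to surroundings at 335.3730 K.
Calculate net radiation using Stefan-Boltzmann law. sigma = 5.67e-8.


T^4 = 2.0504e+11
Tsurr^4 = 1.2651e+10
Q = 0.8530 * 5.67e-8 * 6.1970 * 1.9239e+11 = 57664.0696 W

57664.0696 W


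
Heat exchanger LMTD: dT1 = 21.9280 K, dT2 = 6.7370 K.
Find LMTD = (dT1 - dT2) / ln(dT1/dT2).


dT1/dT2 = 3.2549
ln(dT1/dT2) = 1.1801
LMTD = 15.1910 / 1.1801 = 12.8721 K

12.8721 K


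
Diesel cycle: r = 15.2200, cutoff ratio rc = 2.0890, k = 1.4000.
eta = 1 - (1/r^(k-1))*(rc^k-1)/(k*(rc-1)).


r^(k-1) = 2.9714
rc^k = 2.8049
eta = 0.6016 = 60.1594%

60.1594%


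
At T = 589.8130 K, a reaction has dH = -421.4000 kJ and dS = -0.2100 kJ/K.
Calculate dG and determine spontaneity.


T*dS = 589.8130 * -0.2100 = -123.8607 kJ
dG = -421.4000 + 123.8607 = -297.5393 kJ (spontaneous)

dG = -297.5393 kJ, spontaneous


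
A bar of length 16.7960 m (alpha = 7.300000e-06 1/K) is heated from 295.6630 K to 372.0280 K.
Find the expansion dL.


dT = 76.3650 K
dL = 7.300000e-06 * 16.7960 * 76.3650 = 0.009363 m
L_final = 16.805363 m

dL = 0.009363 m


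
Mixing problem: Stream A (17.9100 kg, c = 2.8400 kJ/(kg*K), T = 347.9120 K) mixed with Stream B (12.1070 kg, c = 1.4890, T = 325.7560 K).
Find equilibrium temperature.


num = 23568.8438
den = 68.8917
Tf = 342.1143 K

342.1143 K


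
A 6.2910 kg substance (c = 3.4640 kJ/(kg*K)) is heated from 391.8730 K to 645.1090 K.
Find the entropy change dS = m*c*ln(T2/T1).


T2/T1 = 1.6462
ln(T2/T1) = 0.4985
dS = 6.2910 * 3.4640 * 0.4985 = 10.8629 kJ/K

10.8629 kJ/K


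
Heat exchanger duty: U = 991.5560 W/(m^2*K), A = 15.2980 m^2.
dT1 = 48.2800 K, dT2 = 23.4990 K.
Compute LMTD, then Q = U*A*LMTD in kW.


LMTD = 34.4152 K
Q = 991.5560 * 15.2980 * 34.4152 = 522038.2546 W = 522.0383 kW

522.0383 kW


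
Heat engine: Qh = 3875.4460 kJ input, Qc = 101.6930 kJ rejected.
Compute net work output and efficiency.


W = 3875.4460 - 101.6930 = 3773.7530 kJ
eta = 3773.7530 / 3875.4460 = 0.9738 = 97.3760%

W = 3773.7530 kJ, eta = 97.3760%


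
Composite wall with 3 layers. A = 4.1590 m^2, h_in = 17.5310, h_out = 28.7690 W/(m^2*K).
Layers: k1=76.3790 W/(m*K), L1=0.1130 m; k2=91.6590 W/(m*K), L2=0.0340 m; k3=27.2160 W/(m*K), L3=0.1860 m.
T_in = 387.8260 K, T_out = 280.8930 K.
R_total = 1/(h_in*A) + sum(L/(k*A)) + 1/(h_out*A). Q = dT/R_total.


R_conv_in = 1/(17.5310*4.1590) = 0.0137
R_1 = 0.1130/(76.3790*4.1590) = 0.0004
R_2 = 0.0340/(91.6590*4.1590) = 8.9190e-05
R_3 = 0.1860/(27.2160*4.1590) = 0.0016
R_conv_out = 1/(28.7690*4.1590) = 0.0084
R_total = 0.0242 K/W
Q = 106.9330 / 0.0242 = 4425.8309 W

R_total = 0.0242 K/W, Q = 4425.8309 W


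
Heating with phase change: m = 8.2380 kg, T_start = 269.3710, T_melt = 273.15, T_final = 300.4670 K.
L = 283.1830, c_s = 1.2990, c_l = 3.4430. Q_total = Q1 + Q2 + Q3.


Q1 (sensible, solid) = 8.2380 * 1.2990 * 3.7790 = 40.4397 kJ
Q2 (latent) = 8.2380 * 283.1830 = 2332.8616 kJ
Q3 (sensible, liquid) = 8.2380 * 3.4430 * 27.3170 = 774.8039 kJ
Q_total = 3148.1052 kJ

3148.1052 kJ


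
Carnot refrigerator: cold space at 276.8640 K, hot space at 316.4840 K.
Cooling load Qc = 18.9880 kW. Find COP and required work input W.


COP = 276.8640 / 39.6200 = 6.9880
W = 18.9880 / 6.9880 = 2.7172 kW

COP = 6.9880, W = 2.7172 kW


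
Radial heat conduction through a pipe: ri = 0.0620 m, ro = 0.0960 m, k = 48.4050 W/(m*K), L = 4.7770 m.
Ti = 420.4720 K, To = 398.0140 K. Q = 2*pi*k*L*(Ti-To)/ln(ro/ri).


dT = 22.4580 K
ln(ro/ri) = 0.4372
Q = 2*pi*48.4050*4.7770*22.4580 / 0.4372 = 74628.1273 W

74628.1273 W


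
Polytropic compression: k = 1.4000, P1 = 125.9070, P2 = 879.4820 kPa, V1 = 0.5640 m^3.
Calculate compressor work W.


(k-1)/k = 0.2857
(P2/P1)^exp = 1.7426
W = 3.5000 * 125.9070 * 0.5640 * (1.7426 - 1) = 184.5619 kJ

184.5619 kJ


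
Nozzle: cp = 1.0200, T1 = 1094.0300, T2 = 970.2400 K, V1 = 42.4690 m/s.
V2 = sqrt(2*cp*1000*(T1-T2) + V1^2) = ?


dT = 123.7900 K
2*cp*1000*dT = 252531.6000
V1^2 = 1803.6160
V2 = sqrt(254335.2160) = 504.3166 m/s

504.3166 m/s


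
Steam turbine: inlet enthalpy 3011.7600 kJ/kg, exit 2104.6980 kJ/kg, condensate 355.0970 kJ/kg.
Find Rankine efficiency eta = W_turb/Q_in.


W = 907.0620 kJ/kg
Q_in = 2656.6630 kJ/kg
eta = 0.3414 = 34.1429%

eta = 34.1429%


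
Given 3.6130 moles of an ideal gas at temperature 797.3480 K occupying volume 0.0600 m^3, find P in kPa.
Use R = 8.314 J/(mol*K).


P = nRT/V = 3.6130 * 8.314 * 797.3480 / 0.0600
= 23951.1235 / 0.0600 = 399185.3924 Pa = 399.1854 kPa

399.1854 kPa


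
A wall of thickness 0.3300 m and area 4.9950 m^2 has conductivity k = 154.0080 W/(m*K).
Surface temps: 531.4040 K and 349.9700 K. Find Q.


dT = 181.4340 K
Q = 154.0080 * 4.9950 * 181.4340 / 0.3300 = 422944.6240 W

422944.6240 W


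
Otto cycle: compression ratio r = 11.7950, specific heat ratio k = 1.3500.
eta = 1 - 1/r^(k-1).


r^(k-1) = 2.3719
eta = 1 - 1/2.3719 = 0.5784 = 57.8395%

57.8395%


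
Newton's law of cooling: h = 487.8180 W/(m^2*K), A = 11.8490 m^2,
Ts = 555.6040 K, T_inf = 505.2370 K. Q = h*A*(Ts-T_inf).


dT = 50.3670 K
Q = 487.8180 * 11.8490 * 50.3670 = 291129.0912 W

291129.0912 W


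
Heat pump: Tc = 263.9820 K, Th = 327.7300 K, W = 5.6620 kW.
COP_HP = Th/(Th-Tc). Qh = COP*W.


COP = 327.7300 / 63.7480 = 5.1410
Qh = 5.1410 * 5.6620 = 29.1085 kW

COP = 5.1410, Qh = 29.1085 kW


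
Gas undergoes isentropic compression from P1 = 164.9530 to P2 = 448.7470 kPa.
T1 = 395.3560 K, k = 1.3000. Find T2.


(k-1)/k = 0.2308
(P2/P1)^exp = 1.2598
T2 = 395.3560 * 1.2598 = 498.0698 K

498.0698 K


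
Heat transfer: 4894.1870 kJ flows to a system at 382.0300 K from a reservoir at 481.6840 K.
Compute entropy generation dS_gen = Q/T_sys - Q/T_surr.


dS_sys = 4894.1870/382.0300 = 12.8110 kJ/K
dS_surr = -4894.1870/481.6840 = -10.1606 kJ/K
dS_gen = 12.8110 - 10.1606 = 2.6504 kJ/K (irreversible)

dS_gen = 2.6504 kJ/K, irreversible


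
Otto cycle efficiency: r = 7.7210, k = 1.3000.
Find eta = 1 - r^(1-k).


r^(k-1) = 1.8463
eta = 1 - 1/1.8463 = 0.4584 = 45.8376%

45.8376%


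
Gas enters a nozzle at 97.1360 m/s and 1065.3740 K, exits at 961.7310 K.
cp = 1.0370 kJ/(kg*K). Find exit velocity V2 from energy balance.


dT = 103.6430 K
2*cp*1000*dT = 214955.5820
V1^2 = 9435.4025
V2 = sqrt(224390.9845) = 473.6993 m/s

473.6993 m/s


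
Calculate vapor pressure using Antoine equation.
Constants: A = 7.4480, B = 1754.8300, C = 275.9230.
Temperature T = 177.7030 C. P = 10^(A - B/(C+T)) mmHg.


C+T = 453.6260
B/(C+T) = 3.8685
log10(P) = 7.4480 - 3.8685 = 3.5795
P = 10^3.5795 = 3797.9470 mmHg

3797.9470 mmHg


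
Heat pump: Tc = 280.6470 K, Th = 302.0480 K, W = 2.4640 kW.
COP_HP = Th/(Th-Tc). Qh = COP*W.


COP = 302.0480 / 21.4010 = 14.1137
Qh = 14.1137 * 2.4640 = 34.7762 kW

COP = 14.1137, Qh = 34.7762 kW


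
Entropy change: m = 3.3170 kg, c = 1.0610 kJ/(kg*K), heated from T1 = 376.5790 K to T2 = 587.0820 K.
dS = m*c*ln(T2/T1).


T2/T1 = 1.5590
ln(T2/T1) = 0.4440
dS = 3.3170 * 1.0610 * 0.4440 = 1.5627 kJ/K

1.5627 kJ/K


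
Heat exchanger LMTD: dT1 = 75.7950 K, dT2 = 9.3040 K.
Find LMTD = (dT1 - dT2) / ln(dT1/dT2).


dT1/dT2 = 8.1465
ln(dT1/dT2) = 2.0976
LMTD = 66.4910 / 2.0976 = 31.6988 K

31.6988 K


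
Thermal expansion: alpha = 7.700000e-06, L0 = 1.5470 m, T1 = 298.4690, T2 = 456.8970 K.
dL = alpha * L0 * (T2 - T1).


dT = 158.4280 K
dL = 7.700000e-06 * 1.5470 * 158.4280 = 0.001887 m
L_final = 1.548887 m

dL = 0.001887 m


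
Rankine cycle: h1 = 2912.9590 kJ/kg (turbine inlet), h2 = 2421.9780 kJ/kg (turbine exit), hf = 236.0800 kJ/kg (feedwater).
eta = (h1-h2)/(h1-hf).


W = 490.9810 kJ/kg
Q_in = 2676.8790 kJ/kg
eta = 0.1834 = 18.3415%

eta = 18.3415%


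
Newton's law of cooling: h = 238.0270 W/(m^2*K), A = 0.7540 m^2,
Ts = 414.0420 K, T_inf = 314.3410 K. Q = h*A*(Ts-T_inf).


dT = 99.7010 K
Q = 238.0270 * 0.7540 * 99.7010 = 17893.5736 W

17893.5736 W
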